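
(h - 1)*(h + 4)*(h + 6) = h^3 + 9*h^2 + 14*h - 24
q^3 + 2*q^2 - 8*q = q*(q - 2)*(q + 4)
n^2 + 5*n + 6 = (n + 2)*(n + 3)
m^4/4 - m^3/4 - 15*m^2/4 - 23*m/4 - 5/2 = (m/2 + 1/2)*(m/2 + 1)*(m - 5)*(m + 1)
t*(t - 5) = t^2 - 5*t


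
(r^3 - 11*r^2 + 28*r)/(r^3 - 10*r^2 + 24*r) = (r - 7)/(r - 6)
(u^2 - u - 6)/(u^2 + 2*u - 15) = (u + 2)/(u + 5)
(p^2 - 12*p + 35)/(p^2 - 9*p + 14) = (p - 5)/(p - 2)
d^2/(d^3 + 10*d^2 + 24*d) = d/(d^2 + 10*d + 24)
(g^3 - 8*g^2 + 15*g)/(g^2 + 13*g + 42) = g*(g^2 - 8*g + 15)/(g^2 + 13*g + 42)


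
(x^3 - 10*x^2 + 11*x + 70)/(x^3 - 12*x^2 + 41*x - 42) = (x^2 - 3*x - 10)/(x^2 - 5*x + 6)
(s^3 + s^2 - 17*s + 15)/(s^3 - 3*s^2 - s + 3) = (s + 5)/(s + 1)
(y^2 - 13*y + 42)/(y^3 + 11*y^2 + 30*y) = (y^2 - 13*y + 42)/(y*(y^2 + 11*y + 30))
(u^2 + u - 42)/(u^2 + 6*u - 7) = (u - 6)/(u - 1)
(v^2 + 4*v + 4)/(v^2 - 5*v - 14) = (v + 2)/(v - 7)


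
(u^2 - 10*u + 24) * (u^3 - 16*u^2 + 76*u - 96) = u^5 - 26*u^4 + 260*u^3 - 1240*u^2 + 2784*u - 2304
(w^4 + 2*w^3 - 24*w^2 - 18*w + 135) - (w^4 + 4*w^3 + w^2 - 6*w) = -2*w^3 - 25*w^2 - 12*w + 135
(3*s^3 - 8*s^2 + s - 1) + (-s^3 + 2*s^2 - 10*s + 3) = 2*s^3 - 6*s^2 - 9*s + 2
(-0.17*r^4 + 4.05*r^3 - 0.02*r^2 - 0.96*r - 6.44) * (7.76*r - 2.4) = -1.3192*r^5 + 31.836*r^4 - 9.8752*r^3 - 7.4016*r^2 - 47.6704*r + 15.456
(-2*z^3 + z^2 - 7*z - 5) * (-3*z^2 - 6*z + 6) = 6*z^5 + 9*z^4 + 3*z^3 + 63*z^2 - 12*z - 30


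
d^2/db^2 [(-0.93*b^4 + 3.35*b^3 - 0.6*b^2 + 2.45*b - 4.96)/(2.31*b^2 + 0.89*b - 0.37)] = (-9.925146*b^6 - 11.471922*b^5 + 0.349307999999997*b^4 + 44.547514*b^3 - 170.02599*b^2 - 45.867804*b - 14.886966)/(12.326391*b^6 + 14.247387*b^5 - 0.433818*b^4 - 3.859129*b^3 + 0.0694859999999999*b^2 + 0.365523*b - 0.050653)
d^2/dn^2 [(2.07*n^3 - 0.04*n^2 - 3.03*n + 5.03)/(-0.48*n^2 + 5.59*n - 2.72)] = (-8.88178419700125e-16*n^5 + 1.4210854715202e-14*n^4 - 122.35107*n^3 + 181.5768*n^2 - 34.64496*n - 208.48859)/(0.110592*n^6 - 3.863808*n^5 + 46.877328*n^4 - 218.466703*n^3 + 265.638192*n^2 - 124.071168*n + 20.123648)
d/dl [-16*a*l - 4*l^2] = -16*a - 8*l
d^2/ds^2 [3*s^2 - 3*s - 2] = 6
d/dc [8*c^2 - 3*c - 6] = 16*c - 3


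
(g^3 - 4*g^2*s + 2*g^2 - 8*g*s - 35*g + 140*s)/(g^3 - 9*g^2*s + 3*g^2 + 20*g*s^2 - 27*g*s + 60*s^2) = (-g^2 - 2*g + 35)/(-g^2 + 5*g*s - 3*g + 15*s)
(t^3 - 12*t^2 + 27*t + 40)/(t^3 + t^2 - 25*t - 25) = (t - 8)/(t + 5)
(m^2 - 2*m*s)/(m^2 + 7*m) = (m - 2*s)/(m + 7)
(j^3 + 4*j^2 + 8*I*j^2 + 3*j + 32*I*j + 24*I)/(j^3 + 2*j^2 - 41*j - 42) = (j^2 + j*(3 + 8*I) + 24*I)/(j^2 + j - 42)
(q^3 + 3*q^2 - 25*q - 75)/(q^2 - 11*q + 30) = (q^2 + 8*q + 15)/(q - 6)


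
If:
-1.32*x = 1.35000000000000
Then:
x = -1.02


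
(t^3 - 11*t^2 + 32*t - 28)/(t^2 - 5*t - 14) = (t^2 - 4*t + 4)/(t + 2)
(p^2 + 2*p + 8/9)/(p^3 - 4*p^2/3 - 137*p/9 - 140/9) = (3*p + 2)/(3*p^2 - 8*p - 35)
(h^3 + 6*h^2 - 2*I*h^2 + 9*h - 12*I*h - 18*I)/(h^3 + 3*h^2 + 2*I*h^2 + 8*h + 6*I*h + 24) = (h + 3)/(h + 4*I)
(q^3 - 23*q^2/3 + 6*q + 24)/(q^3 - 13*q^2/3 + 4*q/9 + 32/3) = 3*(q - 6)/(3*q - 8)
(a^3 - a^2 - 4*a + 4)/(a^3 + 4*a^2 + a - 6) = (a - 2)/(a + 3)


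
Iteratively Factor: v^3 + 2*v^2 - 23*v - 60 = (v - 5)*(v^2 + 7*v + 12) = (v - 5)*(v + 4)*(v + 3)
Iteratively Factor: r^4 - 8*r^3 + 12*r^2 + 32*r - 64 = (r - 4)*(r^3 - 4*r^2 - 4*r + 16) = (r - 4)*(r - 2)*(r^2 - 2*r - 8) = (r - 4)^2*(r - 2)*(r + 2)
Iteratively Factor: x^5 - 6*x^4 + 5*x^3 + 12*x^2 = (x)*(x^4 - 6*x^3 + 5*x^2 + 12*x) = x^2*(x^3 - 6*x^2 + 5*x + 12) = x^2*(x - 4)*(x^2 - 2*x - 3) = x^2*(x - 4)*(x + 1)*(x - 3)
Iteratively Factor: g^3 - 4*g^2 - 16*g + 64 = (g + 4)*(g^2 - 8*g + 16) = (g - 4)*(g + 4)*(g - 4)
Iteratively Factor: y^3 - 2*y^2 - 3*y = (y + 1)*(y^2 - 3*y) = y*(y + 1)*(y - 3)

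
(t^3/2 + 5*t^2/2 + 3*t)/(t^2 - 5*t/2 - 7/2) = t*(t^2 + 5*t + 6)/(2*t^2 - 5*t - 7)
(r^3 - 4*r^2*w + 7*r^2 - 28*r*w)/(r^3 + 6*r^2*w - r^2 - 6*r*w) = (r^2 - 4*r*w + 7*r - 28*w)/(r^2 + 6*r*w - r - 6*w)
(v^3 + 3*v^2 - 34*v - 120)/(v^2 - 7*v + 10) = (v^3 + 3*v^2 - 34*v - 120)/(v^2 - 7*v + 10)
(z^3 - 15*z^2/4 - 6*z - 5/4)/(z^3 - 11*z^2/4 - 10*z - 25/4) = (4*z + 1)/(4*z + 5)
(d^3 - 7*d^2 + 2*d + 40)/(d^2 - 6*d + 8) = (d^2 - 3*d - 10)/(d - 2)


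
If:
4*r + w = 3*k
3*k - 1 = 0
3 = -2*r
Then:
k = 1/3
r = -3/2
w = 7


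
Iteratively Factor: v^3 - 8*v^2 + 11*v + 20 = (v - 4)*(v^2 - 4*v - 5) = (v - 4)*(v + 1)*(v - 5)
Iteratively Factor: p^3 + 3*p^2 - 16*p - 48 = (p + 4)*(p^2 - p - 12) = (p - 4)*(p + 4)*(p + 3)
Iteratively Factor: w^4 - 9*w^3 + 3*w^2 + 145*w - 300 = (w + 4)*(w^3 - 13*w^2 + 55*w - 75) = (w - 5)*(w + 4)*(w^2 - 8*w + 15) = (w - 5)*(w - 3)*(w + 4)*(w - 5)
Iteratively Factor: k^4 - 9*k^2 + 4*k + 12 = (k + 3)*(k^3 - 3*k^2 + 4) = (k - 2)*(k + 3)*(k^2 - k - 2) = (k - 2)^2*(k + 3)*(k + 1)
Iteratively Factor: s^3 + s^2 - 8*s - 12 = (s + 2)*(s^2 - s - 6) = (s + 2)^2*(s - 3)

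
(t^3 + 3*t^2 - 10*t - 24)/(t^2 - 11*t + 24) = (t^2 + 6*t + 8)/(t - 8)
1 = 1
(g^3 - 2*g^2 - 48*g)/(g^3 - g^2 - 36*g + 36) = g*(g - 8)/(g^2 - 7*g + 6)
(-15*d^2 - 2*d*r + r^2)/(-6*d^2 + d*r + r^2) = (-5*d + r)/(-2*d + r)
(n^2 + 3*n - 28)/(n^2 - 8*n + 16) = (n + 7)/(n - 4)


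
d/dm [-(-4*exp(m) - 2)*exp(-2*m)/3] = -(4*exp(m) + 4)*exp(-2*m)/3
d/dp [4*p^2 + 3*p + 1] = 8*p + 3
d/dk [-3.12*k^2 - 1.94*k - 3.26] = -6.24*k - 1.94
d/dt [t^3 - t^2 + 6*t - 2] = 3*t^2 - 2*t + 6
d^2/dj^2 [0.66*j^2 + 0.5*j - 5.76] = 1.32000000000000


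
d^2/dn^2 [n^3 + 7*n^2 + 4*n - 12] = 6*n + 14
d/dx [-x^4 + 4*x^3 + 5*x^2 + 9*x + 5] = -4*x^3 + 12*x^2 + 10*x + 9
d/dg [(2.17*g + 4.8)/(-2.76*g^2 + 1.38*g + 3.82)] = (5.9892*g^2 + 26.496*g + 1.6654)/(7.6176*g^4 - 7.6176*g^3 - 19.182*g^2 + 10.5432*g + 14.5924)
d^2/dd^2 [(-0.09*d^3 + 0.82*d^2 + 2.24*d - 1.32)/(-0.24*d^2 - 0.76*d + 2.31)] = (-6.93889390390723e-18*d^5 + 0.244848*d^3 - 3.21948*d^2 - 3.125034*d - 13.627812)/(0.013824*d^6 + 0.131328*d^5 + 0.016704*d^4 - 2.089088*d^3 - 0.160776*d^2 + 12.166308*d - 12.326391)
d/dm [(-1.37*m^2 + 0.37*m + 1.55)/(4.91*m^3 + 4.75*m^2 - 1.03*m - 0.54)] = (6.7267*m^4 - 3.6334*m^3 - 23.1779*m^2 - 13.2454*m + 1.3967)/(24.1081*m^6 + 46.645*m^5 + 12.4479*m^4 - 15.0878*m^3 - 4.0691*m^2 + 1.1124*m + 0.2916)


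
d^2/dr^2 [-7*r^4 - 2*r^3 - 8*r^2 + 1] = -84*r^2 - 12*r - 16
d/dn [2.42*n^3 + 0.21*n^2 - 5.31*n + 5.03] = 7.26*n^2 + 0.42*n - 5.31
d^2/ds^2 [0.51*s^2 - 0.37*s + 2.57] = 1.02000000000000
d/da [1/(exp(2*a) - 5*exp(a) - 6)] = (5 - 2*exp(a))*exp(a)/(-exp(2*a) + 5*exp(a) + 6)^2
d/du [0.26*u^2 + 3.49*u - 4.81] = 0.52*u + 3.49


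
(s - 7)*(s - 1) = s^2 - 8*s + 7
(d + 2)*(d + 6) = d^2 + 8*d + 12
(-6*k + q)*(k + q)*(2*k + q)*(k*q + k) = -12*k^4*q - 12*k^4 - 16*k^3*q^2 - 16*k^3*q - 3*k^2*q^3 - 3*k^2*q^2 + k*q^4 + k*q^3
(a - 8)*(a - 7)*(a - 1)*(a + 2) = a^4 - 14*a^3 + 39*a^2 + 86*a - 112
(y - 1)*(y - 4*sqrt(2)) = y^2 - 4*sqrt(2)*y - y + 4*sqrt(2)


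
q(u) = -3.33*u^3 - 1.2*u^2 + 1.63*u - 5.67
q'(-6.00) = -343.61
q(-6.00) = 660.63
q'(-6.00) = -343.61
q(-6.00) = 660.63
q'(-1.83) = -27.43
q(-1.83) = 7.74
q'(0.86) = -7.82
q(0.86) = -7.27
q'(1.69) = -30.96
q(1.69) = -22.42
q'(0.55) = -2.71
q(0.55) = -5.69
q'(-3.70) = -126.25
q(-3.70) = 140.55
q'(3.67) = -141.73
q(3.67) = -180.46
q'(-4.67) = -205.03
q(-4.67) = 299.70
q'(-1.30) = -12.13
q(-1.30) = -2.50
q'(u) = -9.99*u^2 - 2.4*u + 1.63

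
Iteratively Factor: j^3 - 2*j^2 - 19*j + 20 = (j - 5)*(j^2 + 3*j - 4) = (j - 5)*(j - 1)*(j + 4)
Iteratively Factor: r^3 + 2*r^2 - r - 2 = (r - 1)*(r^2 + 3*r + 2) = (r - 1)*(r + 2)*(r + 1)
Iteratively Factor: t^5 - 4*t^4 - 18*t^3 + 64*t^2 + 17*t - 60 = (t + 4)*(t^4 - 8*t^3 + 14*t^2 + 8*t - 15) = (t - 5)*(t + 4)*(t^3 - 3*t^2 - t + 3) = (t - 5)*(t - 1)*(t + 4)*(t^2 - 2*t - 3) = (t - 5)*(t - 3)*(t - 1)*(t + 4)*(t + 1)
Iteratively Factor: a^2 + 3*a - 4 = (a - 1)*(a + 4)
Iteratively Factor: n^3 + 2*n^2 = (n)*(n^2 + 2*n) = n^2*(n + 2)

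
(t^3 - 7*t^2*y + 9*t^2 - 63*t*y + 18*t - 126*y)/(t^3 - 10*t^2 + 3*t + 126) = (t^2 - 7*t*y + 6*t - 42*y)/(t^2 - 13*t + 42)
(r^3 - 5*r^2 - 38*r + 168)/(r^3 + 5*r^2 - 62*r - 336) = (r^2 - 11*r + 28)/(r^2 - r - 56)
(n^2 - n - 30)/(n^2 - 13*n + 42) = (n + 5)/(n - 7)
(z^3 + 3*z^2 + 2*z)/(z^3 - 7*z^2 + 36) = z*(z + 1)/(z^2 - 9*z + 18)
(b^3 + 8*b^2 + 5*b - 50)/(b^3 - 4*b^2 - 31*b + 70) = (b + 5)/(b - 7)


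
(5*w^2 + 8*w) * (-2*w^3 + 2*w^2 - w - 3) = -10*w^5 - 6*w^4 + 11*w^3 - 23*w^2 - 24*w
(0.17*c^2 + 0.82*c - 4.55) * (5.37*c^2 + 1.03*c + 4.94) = 0.9129*c^4 + 4.5785*c^3 - 22.7491*c^2 - 0.6357*c - 22.477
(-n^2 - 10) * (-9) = 9*n^2 + 90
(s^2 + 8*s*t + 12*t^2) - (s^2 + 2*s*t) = 6*s*t + 12*t^2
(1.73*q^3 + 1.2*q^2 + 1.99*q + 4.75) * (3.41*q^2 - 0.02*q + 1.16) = 5.8993*q^5 + 4.0574*q^4 + 8.7687*q^3 + 17.5497*q^2 + 2.2134*q + 5.51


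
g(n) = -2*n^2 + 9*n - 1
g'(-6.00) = 33.00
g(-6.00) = -127.00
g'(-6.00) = 33.00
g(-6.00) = -127.00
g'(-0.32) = 10.28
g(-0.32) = -4.08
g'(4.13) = -7.52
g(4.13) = 2.06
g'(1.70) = 2.20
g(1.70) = 8.52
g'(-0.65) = 11.60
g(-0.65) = -7.70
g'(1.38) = 3.48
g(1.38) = 7.61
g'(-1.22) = 13.88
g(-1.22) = -14.96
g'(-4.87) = 28.48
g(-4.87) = -92.26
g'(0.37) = 7.52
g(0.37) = 2.06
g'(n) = 9 - 4*n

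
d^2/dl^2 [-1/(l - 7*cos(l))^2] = 2*(7*l*cos(l) - 98*sin(l)^2 - 42*sin(l) - 52)/(l - 7*cos(l))^4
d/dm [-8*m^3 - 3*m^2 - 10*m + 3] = -24*m^2 - 6*m - 10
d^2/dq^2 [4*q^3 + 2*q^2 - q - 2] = 24*q + 4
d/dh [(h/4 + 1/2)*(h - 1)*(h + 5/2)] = 3*h^2/4 + 7*h/4 + 1/8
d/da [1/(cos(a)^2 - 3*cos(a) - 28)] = (2*cos(a) - 3)*sin(a)/(sin(a)^2 + 3*cos(a) + 27)^2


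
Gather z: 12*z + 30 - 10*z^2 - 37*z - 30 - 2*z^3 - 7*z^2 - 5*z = -2*z^3 - 17*z^2 - 30*z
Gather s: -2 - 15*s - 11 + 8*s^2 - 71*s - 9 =8*s^2 - 86*s - 22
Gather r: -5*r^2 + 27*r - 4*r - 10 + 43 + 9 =-5*r^2 + 23*r + 42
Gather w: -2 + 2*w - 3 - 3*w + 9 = 4 - w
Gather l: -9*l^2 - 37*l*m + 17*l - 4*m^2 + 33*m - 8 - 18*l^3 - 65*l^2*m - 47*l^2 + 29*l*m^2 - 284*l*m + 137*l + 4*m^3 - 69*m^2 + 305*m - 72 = -18*l^3 + l^2*(-65*m - 56) + l*(29*m^2 - 321*m + 154) + 4*m^3 - 73*m^2 + 338*m - 80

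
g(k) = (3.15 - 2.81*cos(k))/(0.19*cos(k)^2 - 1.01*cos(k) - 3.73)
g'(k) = (3.15 - 2.81*cos(k))*(0.38*sin(k)*cos(k) - 1.01*sin(k))/(0.19*cos(k)^2 - 1.01*cos(k) - 3.73)^2 + 2.81*sin(k)/(0.19*cos(k)^2 - 1.01*cos(k) - 3.73)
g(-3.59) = -2.13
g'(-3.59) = -0.93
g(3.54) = -2.18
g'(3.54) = 0.85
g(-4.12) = -1.52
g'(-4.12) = -1.25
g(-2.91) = -2.29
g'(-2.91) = 0.53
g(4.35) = -1.24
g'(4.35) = 1.18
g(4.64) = -0.92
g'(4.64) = 1.03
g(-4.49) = -1.08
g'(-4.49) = -1.11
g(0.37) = -0.12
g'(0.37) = -0.23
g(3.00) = -2.33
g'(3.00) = -0.34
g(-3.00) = -2.33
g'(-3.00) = 0.34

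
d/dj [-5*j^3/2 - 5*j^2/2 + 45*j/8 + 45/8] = -15*j^2/2 - 5*j + 45/8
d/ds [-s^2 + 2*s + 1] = 2 - 2*s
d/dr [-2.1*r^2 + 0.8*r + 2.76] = 0.8 - 4.2*r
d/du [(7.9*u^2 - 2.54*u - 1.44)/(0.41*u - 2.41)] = (3.239*u^2 - 38.078*u + 6.7118)/(0.1681*u^2 - 1.9762*u + 5.8081)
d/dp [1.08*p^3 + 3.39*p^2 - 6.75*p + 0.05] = 3.24*p^2 + 6.78*p - 6.75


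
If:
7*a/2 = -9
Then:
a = -18/7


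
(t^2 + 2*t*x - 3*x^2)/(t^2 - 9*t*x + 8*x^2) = (-t - 3*x)/(-t + 8*x)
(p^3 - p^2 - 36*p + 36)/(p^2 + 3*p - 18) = (p^2 - 7*p + 6)/(p - 3)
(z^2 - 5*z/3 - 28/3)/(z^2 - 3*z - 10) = (-3*z^2 + 5*z + 28)/(3*(-z^2 + 3*z + 10))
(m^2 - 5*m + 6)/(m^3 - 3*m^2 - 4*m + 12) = 1/(m + 2)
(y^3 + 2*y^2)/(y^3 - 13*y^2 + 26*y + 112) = y^2/(y^2 - 15*y + 56)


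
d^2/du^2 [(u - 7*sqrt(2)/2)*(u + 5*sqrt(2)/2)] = 2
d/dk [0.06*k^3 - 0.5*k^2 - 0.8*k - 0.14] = 0.18*k^2 - 1.0*k - 0.8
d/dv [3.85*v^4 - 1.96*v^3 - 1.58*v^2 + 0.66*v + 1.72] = 15.4*v^3 - 5.88*v^2 - 3.16*v + 0.66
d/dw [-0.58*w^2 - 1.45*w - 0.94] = -1.16*w - 1.45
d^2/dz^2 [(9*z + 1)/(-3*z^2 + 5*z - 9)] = 2*(-(6*z - 5)^2*(9*z + 1) + 3*(27*z - 14)*(3*z^2 - 5*z + 9))/(3*z^2 - 5*z + 9)^3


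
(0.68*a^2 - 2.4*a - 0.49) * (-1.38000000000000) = -0.9384*a^2 + 3.312*a + 0.6762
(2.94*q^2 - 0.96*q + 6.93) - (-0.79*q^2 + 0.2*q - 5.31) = 3.73*q^2 - 1.16*q + 12.24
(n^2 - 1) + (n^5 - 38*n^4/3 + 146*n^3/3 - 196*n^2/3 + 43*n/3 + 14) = n^5 - 38*n^4/3 + 146*n^3/3 - 193*n^2/3 + 43*n/3 + 13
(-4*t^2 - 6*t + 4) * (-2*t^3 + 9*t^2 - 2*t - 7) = 8*t^5 - 24*t^4 - 54*t^3 + 76*t^2 + 34*t - 28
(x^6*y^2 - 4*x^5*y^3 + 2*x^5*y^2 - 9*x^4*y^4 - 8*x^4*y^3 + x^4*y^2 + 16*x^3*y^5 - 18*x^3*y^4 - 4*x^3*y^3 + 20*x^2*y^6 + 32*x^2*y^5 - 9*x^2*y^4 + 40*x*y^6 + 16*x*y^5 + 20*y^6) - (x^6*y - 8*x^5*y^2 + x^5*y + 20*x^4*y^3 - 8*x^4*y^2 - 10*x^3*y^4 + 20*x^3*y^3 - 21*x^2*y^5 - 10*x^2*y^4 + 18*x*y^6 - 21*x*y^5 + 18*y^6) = x^6*y^2 - x^6*y - 4*x^5*y^3 + 10*x^5*y^2 - x^5*y - 9*x^4*y^4 - 28*x^4*y^3 + 9*x^4*y^2 + 16*x^3*y^5 - 8*x^3*y^4 - 24*x^3*y^3 + 20*x^2*y^6 + 53*x^2*y^5 + x^2*y^4 + 22*x*y^6 + 37*x*y^5 + 2*y^6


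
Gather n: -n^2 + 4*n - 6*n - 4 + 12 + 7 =-n^2 - 2*n + 15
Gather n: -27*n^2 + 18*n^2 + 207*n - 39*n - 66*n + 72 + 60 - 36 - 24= -9*n^2 + 102*n + 72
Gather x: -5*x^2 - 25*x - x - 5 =-5*x^2 - 26*x - 5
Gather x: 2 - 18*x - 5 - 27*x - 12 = -45*x - 15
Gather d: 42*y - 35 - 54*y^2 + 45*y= -54*y^2 + 87*y - 35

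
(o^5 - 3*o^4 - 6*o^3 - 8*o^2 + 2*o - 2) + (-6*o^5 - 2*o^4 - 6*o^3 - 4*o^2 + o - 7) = -5*o^5 - 5*o^4 - 12*o^3 - 12*o^2 + 3*o - 9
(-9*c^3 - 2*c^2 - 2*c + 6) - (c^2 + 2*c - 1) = -9*c^3 - 3*c^2 - 4*c + 7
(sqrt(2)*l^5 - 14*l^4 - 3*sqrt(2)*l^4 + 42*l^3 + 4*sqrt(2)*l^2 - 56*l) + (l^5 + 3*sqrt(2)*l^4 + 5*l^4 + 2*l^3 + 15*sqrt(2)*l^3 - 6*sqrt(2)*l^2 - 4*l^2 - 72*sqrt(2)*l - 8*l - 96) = l^5 + sqrt(2)*l^5 - 9*l^4 + 15*sqrt(2)*l^3 + 44*l^3 - 4*l^2 - 2*sqrt(2)*l^2 - 72*sqrt(2)*l - 64*l - 96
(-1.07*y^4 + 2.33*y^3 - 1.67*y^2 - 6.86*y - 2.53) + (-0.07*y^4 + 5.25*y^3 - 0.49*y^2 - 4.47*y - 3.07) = -1.14*y^4 + 7.58*y^3 - 2.16*y^2 - 11.33*y - 5.6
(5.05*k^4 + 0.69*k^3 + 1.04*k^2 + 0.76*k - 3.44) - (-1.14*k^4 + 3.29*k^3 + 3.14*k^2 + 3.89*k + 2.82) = 6.19*k^4 - 2.6*k^3 - 2.1*k^2 - 3.13*k - 6.26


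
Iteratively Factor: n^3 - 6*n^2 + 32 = (n - 4)*(n^2 - 2*n - 8) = (n - 4)*(n + 2)*(n - 4)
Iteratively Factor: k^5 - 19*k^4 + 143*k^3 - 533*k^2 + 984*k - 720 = (k - 3)*(k^4 - 16*k^3 + 95*k^2 - 248*k + 240) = (k - 5)*(k - 3)*(k^3 - 11*k^2 + 40*k - 48) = (k - 5)*(k - 4)*(k - 3)*(k^2 - 7*k + 12) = (k - 5)*(k - 4)*(k - 3)^2*(k - 4)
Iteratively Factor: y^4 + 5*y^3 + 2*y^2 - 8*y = (y + 4)*(y^3 + y^2 - 2*y) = (y - 1)*(y + 4)*(y^2 + 2*y) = (y - 1)*(y + 2)*(y + 4)*(y)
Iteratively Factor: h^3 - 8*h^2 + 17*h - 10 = (h - 1)*(h^2 - 7*h + 10) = (h - 2)*(h - 1)*(h - 5)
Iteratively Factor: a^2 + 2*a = (a)*(a + 2)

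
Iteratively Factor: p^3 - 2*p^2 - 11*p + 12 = (p + 3)*(p^2 - 5*p + 4) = (p - 1)*(p + 3)*(p - 4)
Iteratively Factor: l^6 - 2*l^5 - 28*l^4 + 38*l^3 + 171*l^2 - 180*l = (l - 5)*(l^5 + 3*l^4 - 13*l^3 - 27*l^2 + 36*l) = l*(l - 5)*(l^4 + 3*l^3 - 13*l^2 - 27*l + 36) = l*(l - 5)*(l + 3)*(l^3 - 13*l + 12) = l*(l - 5)*(l + 3)*(l + 4)*(l^2 - 4*l + 3) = l*(l - 5)*(l - 1)*(l + 3)*(l + 4)*(l - 3)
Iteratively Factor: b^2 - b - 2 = (b - 2)*(b + 1)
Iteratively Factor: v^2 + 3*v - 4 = (v + 4)*(v - 1)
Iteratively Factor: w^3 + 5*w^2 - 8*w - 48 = (w + 4)*(w^2 + w - 12) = (w - 3)*(w + 4)*(w + 4)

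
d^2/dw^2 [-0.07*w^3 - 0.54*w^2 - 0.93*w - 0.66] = -0.42*w - 1.08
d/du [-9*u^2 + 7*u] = 7 - 18*u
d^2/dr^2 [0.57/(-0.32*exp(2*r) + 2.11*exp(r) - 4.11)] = (-0.57*(0.64*exp(r) - 2.11)*(1.28*exp(r) - 4.22)*exp(r) + (0.7296*exp(r) - 1.2027)*(0.32*exp(2*r) - 2.11*exp(r) + 4.11))*exp(r)/(0.32*exp(2*r) - 2.11*exp(r) + 4.11)^3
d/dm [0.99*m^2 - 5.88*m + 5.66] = 1.98*m - 5.88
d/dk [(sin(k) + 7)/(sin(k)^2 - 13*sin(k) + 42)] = (-14*sin(k) + cos(k)^2 + 132)*cos(k)/(sin(k)^2 - 13*sin(k) + 42)^2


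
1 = 1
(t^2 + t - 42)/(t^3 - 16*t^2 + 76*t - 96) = (t + 7)/(t^2 - 10*t + 16)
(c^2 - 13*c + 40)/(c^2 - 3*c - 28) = (-c^2 + 13*c - 40)/(-c^2 + 3*c + 28)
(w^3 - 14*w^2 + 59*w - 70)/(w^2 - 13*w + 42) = (w^2 - 7*w + 10)/(w - 6)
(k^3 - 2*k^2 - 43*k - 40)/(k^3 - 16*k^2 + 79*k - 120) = (k^2 + 6*k + 5)/(k^2 - 8*k + 15)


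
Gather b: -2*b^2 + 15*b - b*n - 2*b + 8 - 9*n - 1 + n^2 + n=-2*b^2 + b*(13 - n) + n^2 - 8*n + 7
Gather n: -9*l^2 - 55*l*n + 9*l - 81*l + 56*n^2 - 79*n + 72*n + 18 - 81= -9*l^2 - 72*l + 56*n^2 + n*(-55*l - 7) - 63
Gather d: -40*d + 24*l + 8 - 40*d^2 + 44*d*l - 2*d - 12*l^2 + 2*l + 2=-40*d^2 + d*(44*l - 42) - 12*l^2 + 26*l + 10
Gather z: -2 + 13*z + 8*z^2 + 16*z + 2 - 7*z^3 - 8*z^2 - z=-7*z^3 + 28*z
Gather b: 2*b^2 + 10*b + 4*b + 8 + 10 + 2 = 2*b^2 + 14*b + 20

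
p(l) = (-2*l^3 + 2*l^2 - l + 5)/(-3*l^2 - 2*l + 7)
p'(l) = (6*l + 2)*(-2*l^3 + 2*l^2 - l + 5)/(-3*l^2 - 2*l + 7)^2 + (-6*l^2 + 4*l - 1)/(-3*l^2 - 2*l + 7)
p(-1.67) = 10.93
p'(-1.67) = -56.78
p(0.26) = 0.77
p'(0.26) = 0.38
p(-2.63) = -6.81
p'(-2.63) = -4.81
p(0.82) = 1.32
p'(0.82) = 2.21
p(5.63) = 2.96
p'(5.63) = 0.63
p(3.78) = 1.80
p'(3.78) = 0.63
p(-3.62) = -5.17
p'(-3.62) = -0.32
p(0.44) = 0.86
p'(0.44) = 0.65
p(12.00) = 7.07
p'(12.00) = 0.65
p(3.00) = 1.31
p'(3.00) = 0.65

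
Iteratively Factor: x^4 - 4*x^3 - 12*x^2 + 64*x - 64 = (x - 2)*(x^3 - 2*x^2 - 16*x + 32) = (x - 4)*(x - 2)*(x^2 + 2*x - 8) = (x - 4)*(x - 2)^2*(x + 4)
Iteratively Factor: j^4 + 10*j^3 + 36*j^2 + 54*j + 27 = (j + 3)*(j^3 + 7*j^2 + 15*j + 9) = (j + 1)*(j + 3)*(j^2 + 6*j + 9) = (j + 1)*(j + 3)^2*(j + 3)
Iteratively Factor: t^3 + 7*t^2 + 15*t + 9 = (t + 3)*(t^2 + 4*t + 3) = (t + 1)*(t + 3)*(t + 3)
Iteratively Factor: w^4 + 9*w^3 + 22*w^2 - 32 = (w + 2)*(w^3 + 7*w^2 + 8*w - 16) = (w + 2)*(w + 4)*(w^2 + 3*w - 4) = (w + 2)*(w + 4)^2*(w - 1)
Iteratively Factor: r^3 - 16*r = (r)*(r^2 - 16) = r*(r - 4)*(r + 4)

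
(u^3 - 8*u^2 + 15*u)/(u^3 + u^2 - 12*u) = (u - 5)/(u + 4)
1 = 1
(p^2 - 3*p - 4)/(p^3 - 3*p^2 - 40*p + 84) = (p^2 - 3*p - 4)/(p^3 - 3*p^2 - 40*p + 84)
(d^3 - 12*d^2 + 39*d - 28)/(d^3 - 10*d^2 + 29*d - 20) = (d - 7)/(d - 5)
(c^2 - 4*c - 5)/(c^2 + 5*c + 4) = (c - 5)/(c + 4)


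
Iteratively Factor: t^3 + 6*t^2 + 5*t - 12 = (t - 1)*(t^2 + 7*t + 12) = (t - 1)*(t + 3)*(t + 4)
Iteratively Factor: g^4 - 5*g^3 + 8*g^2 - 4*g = (g)*(g^3 - 5*g^2 + 8*g - 4) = g*(g - 2)*(g^2 - 3*g + 2) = g*(g - 2)^2*(g - 1)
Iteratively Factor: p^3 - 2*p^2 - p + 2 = (p - 2)*(p^2 - 1) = (p - 2)*(p + 1)*(p - 1)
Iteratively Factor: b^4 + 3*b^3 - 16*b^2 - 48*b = (b + 3)*(b^3 - 16*b) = (b - 4)*(b + 3)*(b^2 + 4*b) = b*(b - 4)*(b + 3)*(b + 4)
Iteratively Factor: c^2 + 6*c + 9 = (c + 3)*(c + 3)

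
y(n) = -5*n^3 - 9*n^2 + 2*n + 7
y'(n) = -15*n^2 - 18*n + 2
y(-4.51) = 273.59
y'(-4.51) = -221.92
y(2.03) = -67.86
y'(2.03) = -96.35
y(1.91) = -56.85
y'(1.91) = -87.10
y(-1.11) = 0.53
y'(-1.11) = 3.50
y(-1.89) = 4.83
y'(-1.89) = -17.56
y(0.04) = 7.07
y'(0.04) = 1.26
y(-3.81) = 145.27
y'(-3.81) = -147.16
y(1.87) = -53.43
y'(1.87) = -84.11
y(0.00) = 7.00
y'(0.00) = 2.00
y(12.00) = -9905.00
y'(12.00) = -2374.00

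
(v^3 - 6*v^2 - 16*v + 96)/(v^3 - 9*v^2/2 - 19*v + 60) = 2*(v - 4)/(2*v - 5)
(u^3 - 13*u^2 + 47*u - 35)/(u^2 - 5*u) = u - 8 + 7/u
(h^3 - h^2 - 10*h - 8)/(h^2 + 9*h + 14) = (h^2 - 3*h - 4)/(h + 7)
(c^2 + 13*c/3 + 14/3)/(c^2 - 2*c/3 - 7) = (c + 2)/(c - 3)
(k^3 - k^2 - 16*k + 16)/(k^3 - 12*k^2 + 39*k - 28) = (k + 4)/(k - 7)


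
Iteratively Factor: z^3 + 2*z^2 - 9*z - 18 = (z - 3)*(z^2 + 5*z + 6) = (z - 3)*(z + 3)*(z + 2)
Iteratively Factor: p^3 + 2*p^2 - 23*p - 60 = (p - 5)*(p^2 + 7*p + 12) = (p - 5)*(p + 4)*(p + 3)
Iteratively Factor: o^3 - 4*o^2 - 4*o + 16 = (o + 2)*(o^2 - 6*o + 8) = (o - 4)*(o + 2)*(o - 2)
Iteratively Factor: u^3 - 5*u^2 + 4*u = (u)*(u^2 - 5*u + 4) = u*(u - 4)*(u - 1)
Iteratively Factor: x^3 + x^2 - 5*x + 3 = (x + 3)*(x^2 - 2*x + 1) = (x - 1)*(x + 3)*(x - 1)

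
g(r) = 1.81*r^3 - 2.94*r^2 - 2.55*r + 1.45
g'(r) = 5.43*r^2 - 5.88*r - 2.55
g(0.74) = -1.31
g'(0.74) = -3.93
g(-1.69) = -11.37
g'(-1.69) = 22.90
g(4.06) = 63.77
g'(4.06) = 63.08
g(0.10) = 1.17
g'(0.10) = -3.08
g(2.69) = 8.55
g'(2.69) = 20.92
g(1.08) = -2.45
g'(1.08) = -2.57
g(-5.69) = -412.66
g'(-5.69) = 206.71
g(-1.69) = -11.37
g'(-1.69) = 22.90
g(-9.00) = -1533.23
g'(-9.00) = 490.20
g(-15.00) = -6730.55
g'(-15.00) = 1307.40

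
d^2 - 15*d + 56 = (d - 8)*(d - 7)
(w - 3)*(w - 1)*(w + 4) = w^3 - 13*w + 12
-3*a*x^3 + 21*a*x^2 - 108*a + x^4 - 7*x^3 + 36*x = (-3*a + x)*(x - 6)*(x - 3)*(x + 2)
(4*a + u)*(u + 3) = 4*a*u + 12*a + u^2 + 3*u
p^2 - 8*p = p*(p - 8)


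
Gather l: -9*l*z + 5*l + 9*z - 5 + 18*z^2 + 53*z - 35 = l*(5 - 9*z) + 18*z^2 + 62*z - 40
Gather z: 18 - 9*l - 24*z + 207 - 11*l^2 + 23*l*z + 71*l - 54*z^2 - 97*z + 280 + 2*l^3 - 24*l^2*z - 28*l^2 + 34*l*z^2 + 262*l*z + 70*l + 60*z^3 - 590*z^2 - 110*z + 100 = 2*l^3 - 39*l^2 + 132*l + 60*z^3 + z^2*(34*l - 644) + z*(-24*l^2 + 285*l - 231) + 605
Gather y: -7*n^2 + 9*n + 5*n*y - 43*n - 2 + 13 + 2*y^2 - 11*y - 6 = -7*n^2 - 34*n + 2*y^2 + y*(5*n - 11) + 5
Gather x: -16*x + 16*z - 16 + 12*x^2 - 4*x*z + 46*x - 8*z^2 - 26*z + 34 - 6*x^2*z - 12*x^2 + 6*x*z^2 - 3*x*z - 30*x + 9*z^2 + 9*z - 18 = -6*x^2*z + x*(6*z^2 - 7*z) + z^2 - z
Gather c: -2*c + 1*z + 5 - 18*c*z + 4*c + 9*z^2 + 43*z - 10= c*(2 - 18*z) + 9*z^2 + 44*z - 5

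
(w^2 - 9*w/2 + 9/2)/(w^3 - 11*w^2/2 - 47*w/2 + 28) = (2*w^2 - 9*w + 9)/(2*w^3 - 11*w^2 - 47*w + 56)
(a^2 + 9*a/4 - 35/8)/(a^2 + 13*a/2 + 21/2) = (a - 5/4)/(a + 3)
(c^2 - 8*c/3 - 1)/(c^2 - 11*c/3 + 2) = (3*c + 1)/(3*c - 2)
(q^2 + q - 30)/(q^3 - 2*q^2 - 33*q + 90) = 1/(q - 3)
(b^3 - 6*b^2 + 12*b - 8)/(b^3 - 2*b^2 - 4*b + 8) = (b - 2)/(b + 2)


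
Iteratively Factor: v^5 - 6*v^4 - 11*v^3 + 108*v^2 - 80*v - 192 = (v - 4)*(v^4 - 2*v^3 - 19*v^2 + 32*v + 48) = (v - 4)*(v - 3)*(v^3 + v^2 - 16*v - 16) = (v - 4)*(v - 3)*(v + 1)*(v^2 - 16) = (v - 4)^2*(v - 3)*(v + 1)*(v + 4)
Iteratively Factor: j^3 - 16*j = (j)*(j^2 - 16) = j*(j - 4)*(j + 4)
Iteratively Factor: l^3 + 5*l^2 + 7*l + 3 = (l + 1)*(l^2 + 4*l + 3) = (l + 1)^2*(l + 3)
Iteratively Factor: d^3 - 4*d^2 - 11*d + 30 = (d - 5)*(d^2 + d - 6) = (d - 5)*(d + 3)*(d - 2)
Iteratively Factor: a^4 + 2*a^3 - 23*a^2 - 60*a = (a)*(a^3 + 2*a^2 - 23*a - 60) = a*(a + 4)*(a^2 - 2*a - 15) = a*(a - 5)*(a + 4)*(a + 3)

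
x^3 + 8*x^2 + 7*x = x*(x + 1)*(x + 7)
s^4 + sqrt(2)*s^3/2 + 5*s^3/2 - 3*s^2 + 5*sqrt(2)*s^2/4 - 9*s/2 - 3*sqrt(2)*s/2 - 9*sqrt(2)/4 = (s - 3/2)*(s + 1)*(s + 3)*(s + sqrt(2)/2)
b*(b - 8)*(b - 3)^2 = b^4 - 14*b^3 + 57*b^2 - 72*b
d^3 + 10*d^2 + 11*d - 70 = (d - 2)*(d + 5)*(d + 7)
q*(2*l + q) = 2*l*q + q^2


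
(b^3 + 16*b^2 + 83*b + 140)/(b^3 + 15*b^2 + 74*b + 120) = (b + 7)/(b + 6)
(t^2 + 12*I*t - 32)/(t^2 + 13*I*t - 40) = (t + 4*I)/(t + 5*I)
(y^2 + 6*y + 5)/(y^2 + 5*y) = (y + 1)/y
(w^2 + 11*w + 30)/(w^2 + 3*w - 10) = (w + 6)/(w - 2)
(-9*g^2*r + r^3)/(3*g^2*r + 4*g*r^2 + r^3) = (-3*g + r)/(g + r)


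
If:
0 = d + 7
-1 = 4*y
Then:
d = -7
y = -1/4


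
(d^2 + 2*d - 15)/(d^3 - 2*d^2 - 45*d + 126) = (d + 5)/(d^2 + d - 42)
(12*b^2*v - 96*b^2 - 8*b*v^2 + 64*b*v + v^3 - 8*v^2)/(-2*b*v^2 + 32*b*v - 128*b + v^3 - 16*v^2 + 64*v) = (-6*b + v)/(v - 8)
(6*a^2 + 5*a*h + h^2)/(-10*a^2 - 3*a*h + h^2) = (-3*a - h)/(5*a - h)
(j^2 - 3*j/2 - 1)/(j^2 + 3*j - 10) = (j + 1/2)/(j + 5)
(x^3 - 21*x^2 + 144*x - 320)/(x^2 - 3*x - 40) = (x^2 - 13*x + 40)/(x + 5)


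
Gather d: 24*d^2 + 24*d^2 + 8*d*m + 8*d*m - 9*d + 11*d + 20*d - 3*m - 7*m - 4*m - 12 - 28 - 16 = 48*d^2 + d*(16*m + 22) - 14*m - 56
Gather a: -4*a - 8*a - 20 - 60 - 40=-12*a - 120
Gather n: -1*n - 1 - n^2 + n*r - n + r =-n^2 + n*(r - 2) + r - 1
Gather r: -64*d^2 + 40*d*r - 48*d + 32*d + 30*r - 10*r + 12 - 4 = -64*d^2 - 16*d + r*(40*d + 20) + 8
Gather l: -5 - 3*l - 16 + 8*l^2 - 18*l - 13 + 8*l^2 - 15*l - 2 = 16*l^2 - 36*l - 36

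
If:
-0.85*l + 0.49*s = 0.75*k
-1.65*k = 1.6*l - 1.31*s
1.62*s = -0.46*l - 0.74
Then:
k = -0.98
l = 0.52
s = -0.60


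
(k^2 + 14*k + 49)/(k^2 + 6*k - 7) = (k + 7)/(k - 1)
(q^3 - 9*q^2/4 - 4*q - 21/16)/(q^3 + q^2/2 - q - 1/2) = (8*q^2 - 22*q - 21)/(8*(q^2 - 1))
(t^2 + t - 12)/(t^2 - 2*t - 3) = (t + 4)/(t + 1)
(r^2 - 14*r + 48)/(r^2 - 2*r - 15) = (-r^2 + 14*r - 48)/(-r^2 + 2*r + 15)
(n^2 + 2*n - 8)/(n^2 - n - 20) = (n - 2)/(n - 5)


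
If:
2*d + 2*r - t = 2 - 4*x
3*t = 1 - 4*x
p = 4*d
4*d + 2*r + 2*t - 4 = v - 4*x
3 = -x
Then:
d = v/2 - 11/2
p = 2*v - 22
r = 44/3 - v/2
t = 13/3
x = -3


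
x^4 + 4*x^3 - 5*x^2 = x^2*(x - 1)*(x + 5)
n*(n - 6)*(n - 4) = n^3 - 10*n^2 + 24*n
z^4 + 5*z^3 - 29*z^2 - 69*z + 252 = (z - 3)^2*(z + 4)*(z + 7)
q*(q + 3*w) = q^2 + 3*q*w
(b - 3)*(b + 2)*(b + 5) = b^3 + 4*b^2 - 11*b - 30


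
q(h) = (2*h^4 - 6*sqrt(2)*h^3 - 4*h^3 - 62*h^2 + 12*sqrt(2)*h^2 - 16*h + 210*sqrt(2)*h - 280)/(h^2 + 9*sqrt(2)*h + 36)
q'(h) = (-2*h - 9*sqrt(2))*(2*h^4 - 6*sqrt(2)*h^3 - 4*h^3 - 62*h^2 + 12*sqrt(2)*h^2 - 16*h + 210*sqrt(2)*h - 280)/(h^2 + 9*sqrt(2)*h + 36)^2 + (8*h^3 - 18*sqrt(2)*h^2 - 12*h^2 - 124*h + 24*sqrt(2)*h - 16 + 210*sqrt(2))/(h^2 + 9*sqrt(2)*h + 36) = 4*(h^5 - h^4 + 12*sqrt(2)*h^4 - 18*sqrt(2)*h^3 + 18*h^3 - 354*sqrt(2)*h^2 - 50*h^2 - 976*h + 216*sqrt(2)*h - 144 + 2520*sqrt(2))/(h^4 + 18*sqrt(2)*h^3 + 234*h^2 + 648*sqrt(2)*h + 1296)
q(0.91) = -1.44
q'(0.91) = 4.03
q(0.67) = -2.56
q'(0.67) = 5.39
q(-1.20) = -29.61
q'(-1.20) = 28.29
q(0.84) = -1.73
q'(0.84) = 4.40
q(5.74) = -2.40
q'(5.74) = 0.71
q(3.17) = -0.43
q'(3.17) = -1.36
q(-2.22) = -74.22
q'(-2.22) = 65.02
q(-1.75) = -49.08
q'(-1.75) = 43.71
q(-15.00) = 1837.32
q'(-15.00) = -29.41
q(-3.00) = -150.98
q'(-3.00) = 148.74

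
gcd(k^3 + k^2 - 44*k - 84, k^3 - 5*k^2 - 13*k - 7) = k - 7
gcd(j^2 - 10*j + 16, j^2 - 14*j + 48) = j - 8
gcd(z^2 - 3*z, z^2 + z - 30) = 1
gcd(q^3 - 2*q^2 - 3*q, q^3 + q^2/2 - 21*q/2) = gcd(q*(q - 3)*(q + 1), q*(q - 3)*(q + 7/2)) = q^2 - 3*q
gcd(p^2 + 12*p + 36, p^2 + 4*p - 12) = p + 6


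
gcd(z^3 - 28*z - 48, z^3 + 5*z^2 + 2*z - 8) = z^2 + 6*z + 8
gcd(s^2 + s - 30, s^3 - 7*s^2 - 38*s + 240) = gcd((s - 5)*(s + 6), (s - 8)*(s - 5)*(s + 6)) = s^2 + s - 30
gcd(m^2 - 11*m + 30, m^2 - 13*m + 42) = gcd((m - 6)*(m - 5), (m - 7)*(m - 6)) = m - 6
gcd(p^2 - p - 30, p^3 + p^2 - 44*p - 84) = 1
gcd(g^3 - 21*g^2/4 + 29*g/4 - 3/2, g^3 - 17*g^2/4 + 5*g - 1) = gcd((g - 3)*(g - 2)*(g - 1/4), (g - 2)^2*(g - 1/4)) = g^2 - 9*g/4 + 1/2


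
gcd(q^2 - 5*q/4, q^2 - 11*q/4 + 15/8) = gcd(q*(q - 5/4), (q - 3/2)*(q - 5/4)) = q - 5/4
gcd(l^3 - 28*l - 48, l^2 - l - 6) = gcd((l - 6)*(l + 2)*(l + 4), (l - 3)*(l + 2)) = l + 2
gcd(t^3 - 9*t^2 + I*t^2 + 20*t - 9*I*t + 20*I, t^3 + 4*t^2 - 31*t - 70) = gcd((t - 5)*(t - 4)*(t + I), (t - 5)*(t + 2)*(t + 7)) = t - 5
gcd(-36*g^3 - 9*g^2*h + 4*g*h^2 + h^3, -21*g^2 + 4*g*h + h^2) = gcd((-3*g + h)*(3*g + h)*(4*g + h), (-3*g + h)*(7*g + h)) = 3*g - h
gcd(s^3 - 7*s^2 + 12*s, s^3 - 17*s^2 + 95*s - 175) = 1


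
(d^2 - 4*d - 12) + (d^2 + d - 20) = 2*d^2 - 3*d - 32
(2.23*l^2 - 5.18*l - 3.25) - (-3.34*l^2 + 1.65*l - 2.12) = 5.57*l^2 - 6.83*l - 1.13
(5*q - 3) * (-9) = 27 - 45*q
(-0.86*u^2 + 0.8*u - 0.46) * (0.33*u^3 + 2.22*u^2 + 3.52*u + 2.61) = -0.2838*u^5 - 1.6452*u^4 - 1.403*u^3 - 0.4498*u^2 + 0.4688*u - 1.2006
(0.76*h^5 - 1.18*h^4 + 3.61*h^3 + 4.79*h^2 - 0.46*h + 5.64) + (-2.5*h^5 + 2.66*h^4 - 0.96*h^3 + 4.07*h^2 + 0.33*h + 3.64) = -1.74*h^5 + 1.48*h^4 + 2.65*h^3 + 8.86*h^2 - 0.13*h + 9.28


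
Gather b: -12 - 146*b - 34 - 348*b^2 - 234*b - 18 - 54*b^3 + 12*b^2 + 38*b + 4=-54*b^3 - 336*b^2 - 342*b - 60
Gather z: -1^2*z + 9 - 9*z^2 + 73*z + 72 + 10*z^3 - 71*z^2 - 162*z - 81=10*z^3 - 80*z^2 - 90*z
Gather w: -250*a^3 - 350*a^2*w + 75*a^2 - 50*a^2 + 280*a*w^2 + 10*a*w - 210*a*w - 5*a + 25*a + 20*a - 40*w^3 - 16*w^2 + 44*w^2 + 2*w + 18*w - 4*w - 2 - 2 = -250*a^3 + 25*a^2 + 40*a - 40*w^3 + w^2*(280*a + 28) + w*(-350*a^2 - 200*a + 16) - 4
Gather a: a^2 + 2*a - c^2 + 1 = a^2 + 2*a - c^2 + 1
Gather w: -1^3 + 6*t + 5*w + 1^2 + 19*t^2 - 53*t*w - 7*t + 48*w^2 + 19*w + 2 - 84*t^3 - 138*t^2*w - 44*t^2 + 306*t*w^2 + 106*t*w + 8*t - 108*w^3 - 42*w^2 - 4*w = -84*t^3 - 25*t^2 + 7*t - 108*w^3 + w^2*(306*t + 6) + w*(-138*t^2 + 53*t + 20) + 2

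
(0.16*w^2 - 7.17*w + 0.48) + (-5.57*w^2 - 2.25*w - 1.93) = -5.41*w^2 - 9.42*w - 1.45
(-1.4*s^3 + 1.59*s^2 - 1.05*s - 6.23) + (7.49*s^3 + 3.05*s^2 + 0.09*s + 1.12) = 6.09*s^3 + 4.64*s^2 - 0.96*s - 5.11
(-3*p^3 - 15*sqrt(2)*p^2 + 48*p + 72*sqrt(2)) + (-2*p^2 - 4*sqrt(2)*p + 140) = -3*p^3 - 15*sqrt(2)*p^2 - 2*p^2 - 4*sqrt(2)*p + 48*p + 72*sqrt(2) + 140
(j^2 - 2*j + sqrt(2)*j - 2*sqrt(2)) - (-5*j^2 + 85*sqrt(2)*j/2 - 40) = 6*j^2 - 83*sqrt(2)*j/2 - 2*j - 2*sqrt(2) + 40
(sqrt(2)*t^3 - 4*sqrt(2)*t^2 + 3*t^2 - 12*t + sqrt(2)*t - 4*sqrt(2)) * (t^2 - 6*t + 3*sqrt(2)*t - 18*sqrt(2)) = sqrt(2)*t^5 - 10*sqrt(2)*t^4 + 9*t^4 - 90*t^3 + 34*sqrt(2)*t^3 - 100*sqrt(2)*t^2 + 222*t^2 - 60*t + 240*sqrt(2)*t + 144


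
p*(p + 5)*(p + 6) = p^3 + 11*p^2 + 30*p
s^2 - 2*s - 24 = (s - 6)*(s + 4)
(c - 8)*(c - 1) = c^2 - 9*c + 8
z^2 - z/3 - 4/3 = (z - 4/3)*(z + 1)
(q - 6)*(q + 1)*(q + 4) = q^3 - q^2 - 26*q - 24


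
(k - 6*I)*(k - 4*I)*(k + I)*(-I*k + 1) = -I*k^4 - 8*k^3 + 5*I*k^2 - 38*k - 24*I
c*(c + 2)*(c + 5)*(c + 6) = c^4 + 13*c^3 + 52*c^2 + 60*c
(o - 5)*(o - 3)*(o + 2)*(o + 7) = o^4 + o^3 - 43*o^2 + 23*o + 210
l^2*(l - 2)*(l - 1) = l^4 - 3*l^3 + 2*l^2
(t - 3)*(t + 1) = t^2 - 2*t - 3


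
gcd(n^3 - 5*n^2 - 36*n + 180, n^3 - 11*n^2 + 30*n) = n^2 - 11*n + 30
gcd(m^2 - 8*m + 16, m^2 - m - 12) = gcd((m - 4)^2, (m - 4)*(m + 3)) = m - 4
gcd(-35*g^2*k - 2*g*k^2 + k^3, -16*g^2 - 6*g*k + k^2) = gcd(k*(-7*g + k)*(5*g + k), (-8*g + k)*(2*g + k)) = 1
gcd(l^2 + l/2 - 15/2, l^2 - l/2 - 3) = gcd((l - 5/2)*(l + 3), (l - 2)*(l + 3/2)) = 1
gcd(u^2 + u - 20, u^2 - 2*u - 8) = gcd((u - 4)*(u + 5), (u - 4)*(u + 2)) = u - 4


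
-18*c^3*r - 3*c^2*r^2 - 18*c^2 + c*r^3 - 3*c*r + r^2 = (-6*c + r)*(3*c + r)*(c*r + 1)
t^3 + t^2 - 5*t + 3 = (t - 1)^2*(t + 3)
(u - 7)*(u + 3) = u^2 - 4*u - 21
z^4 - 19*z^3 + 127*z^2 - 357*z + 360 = (z - 8)*(z - 5)*(z - 3)^2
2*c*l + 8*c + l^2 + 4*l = (2*c + l)*(l + 4)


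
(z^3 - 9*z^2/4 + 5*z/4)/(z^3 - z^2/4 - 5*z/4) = (z - 1)/(z + 1)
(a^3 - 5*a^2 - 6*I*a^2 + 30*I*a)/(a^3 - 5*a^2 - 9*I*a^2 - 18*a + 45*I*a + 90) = a/(a - 3*I)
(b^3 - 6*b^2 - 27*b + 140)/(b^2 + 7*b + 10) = (b^2 - 11*b + 28)/(b + 2)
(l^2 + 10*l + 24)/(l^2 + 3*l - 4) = (l + 6)/(l - 1)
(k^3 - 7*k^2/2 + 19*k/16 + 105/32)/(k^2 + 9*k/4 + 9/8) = (8*k^2 - 34*k + 35)/(4*(2*k + 3))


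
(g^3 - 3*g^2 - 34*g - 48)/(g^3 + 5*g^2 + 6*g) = (g - 8)/g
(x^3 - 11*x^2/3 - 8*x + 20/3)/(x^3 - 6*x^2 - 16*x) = (3*x^2 - 17*x + 10)/(3*x*(x - 8))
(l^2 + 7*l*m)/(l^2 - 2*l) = (l + 7*m)/(l - 2)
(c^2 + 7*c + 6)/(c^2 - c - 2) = (c + 6)/(c - 2)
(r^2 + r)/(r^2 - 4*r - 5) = r/(r - 5)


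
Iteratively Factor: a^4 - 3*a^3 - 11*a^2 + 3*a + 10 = (a - 1)*(a^3 - 2*a^2 - 13*a - 10) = (a - 1)*(a + 2)*(a^2 - 4*a - 5) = (a - 1)*(a + 1)*(a + 2)*(a - 5)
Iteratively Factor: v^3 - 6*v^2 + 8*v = (v)*(v^2 - 6*v + 8) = v*(v - 4)*(v - 2)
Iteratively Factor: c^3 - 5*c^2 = (c - 5)*(c^2) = c*(c - 5)*(c)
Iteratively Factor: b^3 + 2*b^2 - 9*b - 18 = (b + 3)*(b^2 - b - 6) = (b + 2)*(b + 3)*(b - 3)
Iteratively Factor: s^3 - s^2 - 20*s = (s)*(s^2 - s - 20) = s*(s - 5)*(s + 4)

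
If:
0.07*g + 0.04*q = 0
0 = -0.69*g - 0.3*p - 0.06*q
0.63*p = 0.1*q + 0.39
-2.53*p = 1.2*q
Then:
No Solution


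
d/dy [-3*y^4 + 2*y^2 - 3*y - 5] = -12*y^3 + 4*y - 3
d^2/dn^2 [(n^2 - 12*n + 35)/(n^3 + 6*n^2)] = 2*(n^4 - 36*n^3 - 6*n^2 + 1248*n + 3780)/(n^4*(n^3 + 18*n^2 + 108*n + 216))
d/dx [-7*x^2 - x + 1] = -14*x - 1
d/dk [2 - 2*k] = -2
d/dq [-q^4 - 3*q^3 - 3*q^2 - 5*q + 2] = -4*q^3 - 9*q^2 - 6*q - 5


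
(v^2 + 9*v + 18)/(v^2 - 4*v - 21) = (v + 6)/(v - 7)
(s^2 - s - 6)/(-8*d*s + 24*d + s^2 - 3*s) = (s + 2)/(-8*d + s)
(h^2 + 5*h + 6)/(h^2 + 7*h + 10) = (h + 3)/(h + 5)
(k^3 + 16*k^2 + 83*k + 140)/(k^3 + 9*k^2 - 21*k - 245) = (k^2 + 9*k + 20)/(k^2 + 2*k - 35)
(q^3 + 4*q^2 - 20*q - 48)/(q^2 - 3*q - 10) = (q^2 + 2*q - 24)/(q - 5)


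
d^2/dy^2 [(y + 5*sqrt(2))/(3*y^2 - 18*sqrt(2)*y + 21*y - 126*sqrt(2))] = 2*((y + 5*sqrt(2))*(2*y - 6*sqrt(2) + 7)^2 + (-3*y - 7 + sqrt(2))*(y^2 - 6*sqrt(2)*y + 7*y - 42*sqrt(2)))/(3*(y^2 - 6*sqrt(2)*y + 7*y - 42*sqrt(2))^3)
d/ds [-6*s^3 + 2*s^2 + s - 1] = -18*s^2 + 4*s + 1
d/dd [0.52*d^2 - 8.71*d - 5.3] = 1.04*d - 8.71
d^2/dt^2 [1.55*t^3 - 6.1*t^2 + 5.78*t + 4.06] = 9.3*t - 12.2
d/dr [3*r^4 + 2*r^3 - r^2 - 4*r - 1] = 12*r^3 + 6*r^2 - 2*r - 4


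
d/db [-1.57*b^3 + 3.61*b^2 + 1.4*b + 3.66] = -4.71*b^2 + 7.22*b + 1.4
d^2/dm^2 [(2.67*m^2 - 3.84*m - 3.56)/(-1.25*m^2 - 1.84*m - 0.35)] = (24.282*m^3 + 40.38375*m^2 + 39.048*m + 15.390402)/(1.953125*m^6 + 8.625*m^5 + 14.336625*m^4 + 11.059504*m^3 + 4.014255*m^2 + 0.6762*m + 0.042875)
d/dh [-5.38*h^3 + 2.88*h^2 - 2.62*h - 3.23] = -16.14*h^2 + 5.76*h - 2.62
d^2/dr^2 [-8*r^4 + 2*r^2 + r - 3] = 4 - 96*r^2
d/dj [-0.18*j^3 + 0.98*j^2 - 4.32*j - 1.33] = -0.54*j^2 + 1.96*j - 4.32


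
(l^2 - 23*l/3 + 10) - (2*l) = l^2 - 29*l/3 + 10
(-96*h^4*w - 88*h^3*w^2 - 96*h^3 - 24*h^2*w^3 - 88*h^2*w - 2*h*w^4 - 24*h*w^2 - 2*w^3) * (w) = -96*h^4*w^2 - 88*h^3*w^3 - 96*h^3*w - 24*h^2*w^4 - 88*h^2*w^2 - 2*h*w^5 - 24*h*w^3 - 2*w^4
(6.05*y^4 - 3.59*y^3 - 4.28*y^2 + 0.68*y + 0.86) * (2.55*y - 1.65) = 15.4275*y^5 - 19.137*y^4 - 4.9905*y^3 + 8.796*y^2 + 1.071*y - 1.419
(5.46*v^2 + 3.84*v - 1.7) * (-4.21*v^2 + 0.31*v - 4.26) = -22.9866*v^4 - 14.4738*v^3 - 14.9122*v^2 - 16.8854*v + 7.242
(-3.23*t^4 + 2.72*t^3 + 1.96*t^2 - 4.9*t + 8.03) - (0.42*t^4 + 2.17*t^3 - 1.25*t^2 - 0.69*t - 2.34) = -3.65*t^4 + 0.55*t^3 + 3.21*t^2 - 4.21*t + 10.37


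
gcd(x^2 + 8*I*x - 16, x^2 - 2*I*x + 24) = x + 4*I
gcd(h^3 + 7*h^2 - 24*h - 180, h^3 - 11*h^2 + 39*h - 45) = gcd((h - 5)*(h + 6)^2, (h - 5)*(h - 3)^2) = h - 5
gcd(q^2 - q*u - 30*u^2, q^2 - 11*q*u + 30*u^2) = q - 6*u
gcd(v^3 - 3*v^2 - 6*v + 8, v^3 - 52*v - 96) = v + 2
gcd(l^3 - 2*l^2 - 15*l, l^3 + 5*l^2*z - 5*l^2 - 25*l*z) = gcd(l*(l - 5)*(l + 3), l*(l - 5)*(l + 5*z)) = l^2 - 5*l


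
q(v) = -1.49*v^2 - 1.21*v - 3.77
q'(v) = -2.98*v - 1.21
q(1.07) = -6.77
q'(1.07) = -4.40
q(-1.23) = -4.54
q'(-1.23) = 2.46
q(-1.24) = -4.56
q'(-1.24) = 2.49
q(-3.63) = -19.01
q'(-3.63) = 9.61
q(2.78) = -18.65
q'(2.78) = -9.49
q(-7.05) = -69.30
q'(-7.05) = 19.80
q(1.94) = -11.73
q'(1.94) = -6.99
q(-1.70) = -6.02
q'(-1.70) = 3.86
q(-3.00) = -13.55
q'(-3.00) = 7.73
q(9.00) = -135.35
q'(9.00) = -28.03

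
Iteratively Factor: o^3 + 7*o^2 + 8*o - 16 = (o + 4)*(o^2 + 3*o - 4) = (o - 1)*(o + 4)*(o + 4)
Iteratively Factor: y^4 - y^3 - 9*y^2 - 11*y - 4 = (y - 4)*(y^3 + 3*y^2 + 3*y + 1) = (y - 4)*(y + 1)*(y^2 + 2*y + 1) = (y - 4)*(y + 1)^2*(y + 1)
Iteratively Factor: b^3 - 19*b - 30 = (b + 3)*(b^2 - 3*b - 10) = (b + 2)*(b + 3)*(b - 5)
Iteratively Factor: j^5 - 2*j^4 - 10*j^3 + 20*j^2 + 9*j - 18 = (j - 3)*(j^4 + j^3 - 7*j^2 - j + 6) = (j - 3)*(j - 2)*(j^3 + 3*j^2 - j - 3) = (j - 3)*(j - 2)*(j + 3)*(j^2 - 1) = (j - 3)*(j - 2)*(j - 1)*(j + 3)*(j + 1)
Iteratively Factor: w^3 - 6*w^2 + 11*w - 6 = (w - 2)*(w^2 - 4*w + 3) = (w - 2)*(w - 1)*(w - 3)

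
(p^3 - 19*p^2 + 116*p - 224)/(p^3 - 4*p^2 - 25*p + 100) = (p^2 - 15*p + 56)/(p^2 - 25)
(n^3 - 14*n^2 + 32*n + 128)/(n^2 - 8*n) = n - 6 - 16/n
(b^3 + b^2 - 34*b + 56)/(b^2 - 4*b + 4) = (b^2 + 3*b - 28)/(b - 2)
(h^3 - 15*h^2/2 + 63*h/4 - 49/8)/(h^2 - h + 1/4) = (4*h^2 - 28*h + 49)/(2*(2*h - 1))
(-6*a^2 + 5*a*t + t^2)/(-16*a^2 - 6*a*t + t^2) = (6*a^2 - 5*a*t - t^2)/(16*a^2 + 6*a*t - t^2)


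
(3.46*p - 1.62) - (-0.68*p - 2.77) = 4.14*p + 1.15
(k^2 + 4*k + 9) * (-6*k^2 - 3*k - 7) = -6*k^4 - 27*k^3 - 73*k^2 - 55*k - 63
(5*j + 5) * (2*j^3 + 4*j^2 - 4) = 10*j^4 + 30*j^3 + 20*j^2 - 20*j - 20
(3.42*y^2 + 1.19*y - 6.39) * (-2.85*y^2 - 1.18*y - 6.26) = -9.747*y^4 - 7.4271*y^3 - 4.6019*y^2 + 0.0907999999999998*y + 40.0014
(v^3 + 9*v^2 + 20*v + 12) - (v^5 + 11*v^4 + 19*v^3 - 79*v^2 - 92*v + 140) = -v^5 - 11*v^4 - 18*v^3 + 88*v^2 + 112*v - 128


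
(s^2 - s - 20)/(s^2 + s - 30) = (s + 4)/(s + 6)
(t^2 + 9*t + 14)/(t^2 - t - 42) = (t^2 + 9*t + 14)/(t^2 - t - 42)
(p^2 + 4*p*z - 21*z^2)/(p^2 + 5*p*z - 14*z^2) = (-p + 3*z)/(-p + 2*z)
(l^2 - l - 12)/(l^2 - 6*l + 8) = (l + 3)/(l - 2)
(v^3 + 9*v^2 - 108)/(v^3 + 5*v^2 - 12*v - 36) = (v + 6)/(v + 2)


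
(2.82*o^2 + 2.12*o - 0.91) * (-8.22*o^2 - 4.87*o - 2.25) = -23.1804*o^4 - 31.1598*o^3 - 9.1892*o^2 - 0.3383*o + 2.0475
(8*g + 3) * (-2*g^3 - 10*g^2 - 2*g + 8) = -16*g^4 - 86*g^3 - 46*g^2 + 58*g + 24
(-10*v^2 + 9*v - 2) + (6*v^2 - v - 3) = -4*v^2 + 8*v - 5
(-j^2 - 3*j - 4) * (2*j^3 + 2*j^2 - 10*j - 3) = -2*j^5 - 8*j^4 - 4*j^3 + 25*j^2 + 49*j + 12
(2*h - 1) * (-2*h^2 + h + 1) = -4*h^3 + 4*h^2 + h - 1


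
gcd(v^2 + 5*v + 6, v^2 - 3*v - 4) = 1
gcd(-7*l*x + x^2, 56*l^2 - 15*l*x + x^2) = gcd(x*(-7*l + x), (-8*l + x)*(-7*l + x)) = -7*l + x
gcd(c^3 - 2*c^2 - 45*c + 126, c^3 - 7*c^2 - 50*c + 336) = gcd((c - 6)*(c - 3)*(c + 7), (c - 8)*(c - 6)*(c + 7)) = c^2 + c - 42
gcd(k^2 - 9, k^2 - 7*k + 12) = k - 3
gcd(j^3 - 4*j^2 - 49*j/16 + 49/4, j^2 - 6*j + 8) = j - 4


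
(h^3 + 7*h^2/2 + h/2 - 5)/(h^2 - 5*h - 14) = (2*h^2 + 3*h - 5)/(2*(h - 7))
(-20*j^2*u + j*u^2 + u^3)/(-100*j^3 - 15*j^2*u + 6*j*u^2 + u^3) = u/(5*j + u)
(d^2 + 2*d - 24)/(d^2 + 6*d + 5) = (d^2 + 2*d - 24)/(d^2 + 6*d + 5)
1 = 1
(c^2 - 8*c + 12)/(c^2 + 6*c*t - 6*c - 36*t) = (c - 2)/(c + 6*t)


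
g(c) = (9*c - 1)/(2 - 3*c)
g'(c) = 9/(2 - 3*c) + 3*(9*c - 1)/(2 - 3*c)^2 = 15/(3*c - 2)^2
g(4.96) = -3.39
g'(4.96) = 0.09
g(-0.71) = -1.79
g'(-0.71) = 0.88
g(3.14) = -3.67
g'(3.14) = 0.27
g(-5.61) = -2.73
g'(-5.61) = 0.04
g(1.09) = -6.94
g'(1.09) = 9.30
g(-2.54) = -2.48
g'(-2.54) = 0.16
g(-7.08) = -2.78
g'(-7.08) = 0.03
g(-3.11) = -2.56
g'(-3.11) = 0.12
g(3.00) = -3.71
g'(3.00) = 0.31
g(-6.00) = -2.75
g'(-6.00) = 0.04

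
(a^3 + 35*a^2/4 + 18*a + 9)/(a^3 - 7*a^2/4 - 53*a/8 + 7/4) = 2*(4*a^2 + 27*a + 18)/(8*a^2 - 30*a + 7)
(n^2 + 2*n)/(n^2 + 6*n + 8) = n/(n + 4)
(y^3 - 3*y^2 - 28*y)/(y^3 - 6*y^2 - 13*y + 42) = y*(y + 4)/(y^2 + y - 6)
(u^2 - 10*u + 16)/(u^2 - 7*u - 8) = (u - 2)/(u + 1)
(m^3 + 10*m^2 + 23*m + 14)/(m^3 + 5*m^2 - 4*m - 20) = (m^2 + 8*m + 7)/(m^2 + 3*m - 10)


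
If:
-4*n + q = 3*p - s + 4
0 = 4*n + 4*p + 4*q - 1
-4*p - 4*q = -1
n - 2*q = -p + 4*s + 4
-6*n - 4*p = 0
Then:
No Solution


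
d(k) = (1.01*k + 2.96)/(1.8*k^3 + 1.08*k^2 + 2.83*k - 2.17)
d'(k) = (1.01*k + 2.96)*(-5.4*k^2 - 2.16*k - 2.83)/(1.8*k^3 + 1.08*k^2 + 2.83*k - 2.17)^2 + 1.01/(1.8*k^3 + 1.08*k^2 + 2.83*k - 2.17)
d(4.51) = 0.04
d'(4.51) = -0.02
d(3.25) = 0.08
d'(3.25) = -0.05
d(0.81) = 2.11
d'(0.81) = -9.04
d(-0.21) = -1.01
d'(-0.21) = -1.33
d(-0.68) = -0.55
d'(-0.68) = -0.75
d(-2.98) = 0.00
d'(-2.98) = -0.02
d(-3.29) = 0.01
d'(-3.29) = -0.01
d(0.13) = -1.74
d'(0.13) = -3.69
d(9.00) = 0.01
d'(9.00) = -0.00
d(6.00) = 0.02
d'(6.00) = -0.01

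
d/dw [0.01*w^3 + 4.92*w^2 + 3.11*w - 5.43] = 0.03*w^2 + 9.84*w + 3.11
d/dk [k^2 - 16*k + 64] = 2*k - 16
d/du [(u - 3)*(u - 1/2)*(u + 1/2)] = 3*u^2 - 6*u - 1/4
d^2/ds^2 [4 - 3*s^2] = -6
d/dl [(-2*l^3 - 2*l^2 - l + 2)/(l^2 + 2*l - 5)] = (-2*l^4 - 8*l^3 + 27*l^2 + 16*l + 1)/(l^4 + 4*l^3 - 6*l^2 - 20*l + 25)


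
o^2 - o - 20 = (o - 5)*(o + 4)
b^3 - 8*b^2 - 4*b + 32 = (b - 8)*(b - 2)*(b + 2)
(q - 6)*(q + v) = q^2 + q*v - 6*q - 6*v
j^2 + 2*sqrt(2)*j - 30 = (j - 3*sqrt(2))*(j + 5*sqrt(2))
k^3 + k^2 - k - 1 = (k - 1)*(k + 1)^2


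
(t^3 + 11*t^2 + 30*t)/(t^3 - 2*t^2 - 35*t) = (t + 6)/(t - 7)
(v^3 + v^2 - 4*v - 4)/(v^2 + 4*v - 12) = (v^2 + 3*v + 2)/(v + 6)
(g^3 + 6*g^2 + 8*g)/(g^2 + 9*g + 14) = g*(g + 4)/(g + 7)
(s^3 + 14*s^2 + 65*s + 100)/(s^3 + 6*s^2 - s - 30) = (s^2 + 9*s + 20)/(s^2 + s - 6)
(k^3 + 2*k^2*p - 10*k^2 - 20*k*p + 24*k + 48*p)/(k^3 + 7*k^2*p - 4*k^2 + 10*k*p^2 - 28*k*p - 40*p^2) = (k - 6)/(k + 5*p)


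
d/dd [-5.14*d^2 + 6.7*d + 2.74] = 6.7 - 10.28*d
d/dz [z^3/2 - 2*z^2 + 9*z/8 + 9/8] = 3*z^2/2 - 4*z + 9/8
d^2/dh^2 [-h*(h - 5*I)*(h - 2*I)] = -6*h + 14*I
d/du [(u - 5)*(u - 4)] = 2*u - 9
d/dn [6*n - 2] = 6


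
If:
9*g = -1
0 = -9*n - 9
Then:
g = -1/9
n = -1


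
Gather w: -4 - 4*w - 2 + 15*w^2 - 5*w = 15*w^2 - 9*w - 6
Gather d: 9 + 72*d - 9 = 72*d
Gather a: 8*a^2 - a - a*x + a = 8*a^2 - a*x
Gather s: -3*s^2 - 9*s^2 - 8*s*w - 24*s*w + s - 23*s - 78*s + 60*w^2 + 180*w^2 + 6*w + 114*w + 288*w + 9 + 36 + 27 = -12*s^2 + s*(-32*w - 100) + 240*w^2 + 408*w + 72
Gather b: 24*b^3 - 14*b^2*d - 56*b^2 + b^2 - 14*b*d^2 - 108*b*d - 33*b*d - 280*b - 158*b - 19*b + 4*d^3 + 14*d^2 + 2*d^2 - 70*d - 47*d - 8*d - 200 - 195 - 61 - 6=24*b^3 + b^2*(-14*d - 55) + b*(-14*d^2 - 141*d - 457) + 4*d^3 + 16*d^2 - 125*d - 462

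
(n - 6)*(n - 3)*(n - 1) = n^3 - 10*n^2 + 27*n - 18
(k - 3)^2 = k^2 - 6*k + 9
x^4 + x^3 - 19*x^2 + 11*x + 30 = (x - 3)*(x - 2)*(x + 1)*(x + 5)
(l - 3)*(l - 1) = l^2 - 4*l + 3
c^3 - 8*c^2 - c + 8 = (c - 8)*(c - 1)*(c + 1)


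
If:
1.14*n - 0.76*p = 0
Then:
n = 0.666666666666667*p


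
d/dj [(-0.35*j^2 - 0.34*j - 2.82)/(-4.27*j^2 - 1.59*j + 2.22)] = (-0.8953*j^2 - 25.6368*j - 5.2386)/(18.2329*j^4 + 13.5786*j^3 - 16.4307*j^2 - 7.0596*j + 4.9284)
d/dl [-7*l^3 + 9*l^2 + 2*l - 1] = -21*l^2 + 18*l + 2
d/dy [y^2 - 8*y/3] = 2*y - 8/3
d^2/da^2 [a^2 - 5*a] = 2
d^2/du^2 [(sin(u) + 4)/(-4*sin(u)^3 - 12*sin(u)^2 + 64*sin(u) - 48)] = (4*sin(u)^6 + 49*sin(u)^5 + 248*sin(u)^4 + 90*sin(u)^3 - 1376*sin(u)^2 - 424*sin(u) + 2144)/(4*(sin(u) - 2)^3*(sin(u) - 1)^2*(sin(u) + 6)^3)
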